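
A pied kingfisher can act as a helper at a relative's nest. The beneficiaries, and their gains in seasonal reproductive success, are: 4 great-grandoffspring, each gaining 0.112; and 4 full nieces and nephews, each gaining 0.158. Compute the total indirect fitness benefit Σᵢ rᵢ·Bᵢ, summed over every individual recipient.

r to a great-grandoffspring = 0.125 (three parent–offspring links: r = (1/2)^3 = 1/8).
r to a full niece or nephew = 1/4 (full aunt/uncle↔niece/nephew: two paths of length 3 through the shared grandparent pair: r = 2·(1/2)^3 = 1/4).
Summing one r·B term per recipient: 4·0.125·0.112 + 4·0.25·0.158 = 0.214.

0.214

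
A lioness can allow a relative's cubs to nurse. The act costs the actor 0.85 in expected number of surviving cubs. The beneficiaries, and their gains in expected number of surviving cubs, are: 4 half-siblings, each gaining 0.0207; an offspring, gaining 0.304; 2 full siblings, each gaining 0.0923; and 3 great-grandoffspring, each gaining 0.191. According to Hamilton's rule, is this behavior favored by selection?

Hamilton's rule: the trait is favored when the sum of r·B over every recipient exceeds the actor's cost C.
r to a half-sibling = 1/4 (half-sibs share one parent — one path of length 2: r = (1/2)^2 = 1/4).
r to an offspring = 1/2 (one parent–offspring link: r = (1/2)^1 = 1/2).
r to a full sibling = 0.5 (full sibs share both parents — two paths of length 2: r = 2·(1/2)^2 = 1/2).
r to a great-grandoffspring = 1/8 (three parent–offspring links: r = (1/2)^3 = 1/8).
Summing one r·B term per recipient: 4·0.25·0.0207 + 1·0.5·0.304 + 2·0.5·0.0923 + 3·0.125·0.191 = 0.336625.
0.336625 < 0.85: the indirect benefit is less than the cost.

No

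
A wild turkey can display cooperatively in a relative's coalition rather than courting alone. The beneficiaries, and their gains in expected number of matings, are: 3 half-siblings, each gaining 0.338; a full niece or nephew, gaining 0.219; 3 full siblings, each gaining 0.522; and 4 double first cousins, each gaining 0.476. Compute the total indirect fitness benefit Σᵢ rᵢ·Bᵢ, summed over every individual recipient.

r to a half-sibling = 1/4 (half-sibs share one parent — one path of length 2: r = (1/2)^2 = 1/4).
r to a full niece or nephew = 0.25 (full aunt/uncle↔niece/nephew: two paths of length 3 through the shared grandparent pair: r = 2·(1/2)^3 = 1/4).
r to a full sibling = 0.5 (full sibs share both parents — two paths of length 2: r = 2·(1/2)^2 = 1/2).
r to a double first cousin = 0.25 (double first cousins share both grandparent pairs — four paths of length 4: r = 4·(1/2)^4 = 1/4).
Summing one r·B term per recipient: 3·0.25·0.338 + 1·0.25·0.219 + 3·0.5·0.522 + 4·0.25·0.476 = 1.56725.

1.56725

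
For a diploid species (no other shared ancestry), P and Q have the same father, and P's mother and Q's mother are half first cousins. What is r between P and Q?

With two independent routes of shared ancestry, r is the sum of the two contributions.
P and Q are related in two ways: half-sibs through their shared father (r = 1/4) and half second cousins through their mothers (r = 1/64).
r = 1/4 + 1/64 = 0.265625.

0.265625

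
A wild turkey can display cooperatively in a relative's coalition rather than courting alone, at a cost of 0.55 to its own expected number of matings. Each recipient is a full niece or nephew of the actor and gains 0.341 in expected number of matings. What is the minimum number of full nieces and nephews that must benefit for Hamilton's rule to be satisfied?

r to a full niece or nephew = 0.25 (full aunt/uncle↔niece/nephew: two paths of length 3 through the shared grandparent pair: r = 2·(1/2)^3 = 1/4).
Hamilton's rule: n·r·B > C  ⇒  n > C/(r·B) = 0.55/(0.25·0.341) = 6.452.
The smallest integer exceeding 6.452 is 7.

7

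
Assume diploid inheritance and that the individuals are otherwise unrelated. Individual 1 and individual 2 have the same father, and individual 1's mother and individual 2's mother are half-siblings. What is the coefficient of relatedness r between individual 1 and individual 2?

Relatedness sums over independent paths through distinct common ancestors.
Individual 1 and individual 2 are related in two ways: half-sibs through their shared father (r = 1/4) and half first cousins through their mothers (r = 1/16).
r = 1/4 + 1/16 = 0.3125.

0.3125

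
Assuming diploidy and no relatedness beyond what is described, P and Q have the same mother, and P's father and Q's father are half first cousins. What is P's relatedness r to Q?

0.265625

With two independent routes of shared ancestry, r is the sum of the two contributions.
P and Q are related in two ways: half-sibs through their shared mother (r = 1/4) and half second cousins through their fathers (r = 1/64).
r = 1/4 + 1/64 = 17/64 = 0.265625.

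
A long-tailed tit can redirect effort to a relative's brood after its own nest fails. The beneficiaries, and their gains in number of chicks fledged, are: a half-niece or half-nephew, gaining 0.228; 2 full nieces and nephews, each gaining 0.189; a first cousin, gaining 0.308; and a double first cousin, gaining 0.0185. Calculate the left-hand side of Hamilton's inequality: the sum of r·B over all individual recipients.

0.166125

r to a half-niece or half-nephew = 1/8 (half-aunt/uncle↔niece/nephew: one path of length 3: r = (1/2)^3 = 1/8).
r to a full niece or nephew = 0.25 (full aunt/uncle↔niece/nephew: two paths of length 3 through the shared grandparent pair: r = 2·(1/2)^3 = 1/4).
r to a first cousin = 0.125 (first cousins share one grandparent pair — two paths of length 4: r = 2·(1/2)^4 = 1/8).
r to a double first cousin = 0.25 (double first cousins share both grandparent pairs — four paths of length 4: r = 4·(1/2)^4 = 1/4).
Summing one r·B term per recipient: 1·0.125·0.228 + 2·0.25·0.189 + 1·0.125·0.308 + 1·0.25·0.0185 = 0.166125.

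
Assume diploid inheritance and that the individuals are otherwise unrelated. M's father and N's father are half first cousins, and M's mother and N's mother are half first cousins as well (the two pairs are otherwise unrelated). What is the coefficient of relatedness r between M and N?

0.03125

Relatedness sums over independent paths through distinct common ancestors.
M and N are related in two ways: half second cousins through their fathers (r = 1/64) and half second cousins through their mothers (r = 1/64).
r = 1/64 + 1/64 = 1/32 = 0.03125.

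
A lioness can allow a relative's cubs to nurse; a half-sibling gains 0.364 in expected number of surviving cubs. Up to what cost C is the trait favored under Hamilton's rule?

0.091

r to a half-sibling = 1/4 (half-sibs share one parent — one path of length 2: r = (1/2)^2 = 1/4).
Hamilton's rule: n·r·B > C, so the trait is favored while C < n·r·B = 1·0.25·0.364 = 0.091.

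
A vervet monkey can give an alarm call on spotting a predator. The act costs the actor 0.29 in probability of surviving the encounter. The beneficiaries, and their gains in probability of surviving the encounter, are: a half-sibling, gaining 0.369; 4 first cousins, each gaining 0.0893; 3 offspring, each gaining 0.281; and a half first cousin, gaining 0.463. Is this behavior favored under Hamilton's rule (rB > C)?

Yes

Hamilton's rule: the trait is favored when the sum of r·B over every recipient exceeds the actor's cost C.
r to a half-sibling = 1/4 (half-sibs share one parent — one path of length 2: r = (1/2)^2 = 1/4).
r to a first cousin = 1/8 (first cousins share one grandparent pair — two paths of length 4: r = 2·(1/2)^4 = 1/8).
r to an offspring = 0.5 (one parent–offspring link: r = (1/2)^1 = 1/2).
r to a half first cousin = 1/16 (half first cousins share one grandparent — one path of length 4: r = (1/2)^4 = 1/16).
Summing one r·B term per recipient: 1·0.25·0.369 + 4·0.125·0.0893 + 3·0.5·0.281 + 1·0.0625·0.463 = 0.5873375.
0.5873375 > 0.29: the indirect benefit exceeds the cost.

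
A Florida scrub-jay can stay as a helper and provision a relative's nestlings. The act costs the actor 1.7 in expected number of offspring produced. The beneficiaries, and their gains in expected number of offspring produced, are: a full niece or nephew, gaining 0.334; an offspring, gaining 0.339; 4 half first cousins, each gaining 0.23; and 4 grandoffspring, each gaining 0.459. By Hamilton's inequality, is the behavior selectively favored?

Hamilton's rule: the trait is favored when the sum of r·B over every recipient exceeds the actor's cost C.
r to a full niece or nephew = 0.25 (full aunt/uncle↔niece/nephew: two paths of length 3 through the shared grandparent pair: r = 2·(1/2)^3 = 1/4).
r to an offspring = 0.5 (one parent–offspring link: r = (1/2)^1 = 1/2).
r to a half first cousin = 1/16 (half first cousins share one grandparent — one path of length 4: r = (1/2)^4 = 1/16).
r to a grandoffspring = 0.25 (two parent–offspring links: r = (1/2)^2 = 1/4).
Summing one r·B term per recipient: 1·0.25·0.334 + 1·0.5·0.339 + 4·0.0625·0.23 + 4·0.25·0.459 = 0.7695.
0.7695 < 1.7: the indirect benefit is less than the cost.

No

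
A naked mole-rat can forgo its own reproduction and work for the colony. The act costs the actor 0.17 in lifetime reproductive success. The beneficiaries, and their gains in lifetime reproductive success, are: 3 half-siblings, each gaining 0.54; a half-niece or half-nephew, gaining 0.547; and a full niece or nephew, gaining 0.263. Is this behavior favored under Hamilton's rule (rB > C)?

Hamilton's rule: the trait is favored when the sum of r·B over every recipient exceeds the actor's cost C.
r to a half-sibling = 1/4 (half-sibs share one parent — one path of length 2: r = (1/2)^2 = 1/4).
r to a half-niece or half-nephew = 0.125 (half-aunt/uncle↔niece/nephew: one path of length 3: r = (1/2)^3 = 1/8).
r to a full niece or nephew = 1/4 (full aunt/uncle↔niece/nephew: two paths of length 3 through the shared grandparent pair: r = 2·(1/2)^3 = 1/4).
Summing one r·B term per recipient: 3·0.25·0.54 + 1·0.125·0.547 + 1·0.25·0.263 = 0.539125.
0.539125 > 0.17: the indirect benefit exceeds the cost.

Yes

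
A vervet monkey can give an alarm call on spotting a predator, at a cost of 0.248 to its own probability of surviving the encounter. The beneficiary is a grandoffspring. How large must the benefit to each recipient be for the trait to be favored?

r to a grandoffspring = 0.25 (two parent–offspring links: r = (1/2)^2 = 1/4).
Hamilton's rule with n recipients of equal r: n·r·B > C, so B > C/(n·r) = 0.248/(1·0.25) = 0.992.

0.992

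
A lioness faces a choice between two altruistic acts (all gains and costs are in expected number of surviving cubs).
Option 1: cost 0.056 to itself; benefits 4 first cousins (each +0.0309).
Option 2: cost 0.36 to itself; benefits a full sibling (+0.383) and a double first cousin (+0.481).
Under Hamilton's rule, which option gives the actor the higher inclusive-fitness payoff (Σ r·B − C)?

Option 1: r to a first cousin = 0.125.
Option 1: Σ r·B − C = (4·0.125·0.0309) − 0.056 = -0.04055.
Option 2: r to a full sibling = 0.5.
Option 2: r to a double first cousin = 0.25.
Option 2: Σ r·B − C = (1·0.5·0.383 + 1·0.25·0.481) − 0.36 = -0.04825.
Option 1 has the higher net inclusive-fitness payoff.

Option 1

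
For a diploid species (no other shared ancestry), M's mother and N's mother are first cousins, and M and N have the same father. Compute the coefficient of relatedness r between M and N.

Relatedness sums over independent paths through distinct common ancestors.
M and N are related in two ways: second cousins through their mothers (r = 1/32) and half-sibs through their shared father (r = 1/4).
r = 1/32 + 1/4 = 9/32 = 0.28125.

0.28125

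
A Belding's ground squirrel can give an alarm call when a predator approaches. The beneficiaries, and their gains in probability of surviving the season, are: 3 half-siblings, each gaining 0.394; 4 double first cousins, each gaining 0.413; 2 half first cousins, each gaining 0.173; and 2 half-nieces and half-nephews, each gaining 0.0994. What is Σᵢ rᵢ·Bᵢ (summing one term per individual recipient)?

r to a half-sibling = 0.25 (half-sibs share one parent — one path of length 2: r = (1/2)^2 = 1/4).
r to a double first cousin = 1/4 (double first cousins share both grandparent pairs — four paths of length 4: r = 4·(1/2)^4 = 1/4).
r to a half first cousin = 0.0625 (half first cousins share one grandparent — one path of length 4: r = (1/2)^4 = 1/16).
r to a half-niece or half-nephew = 1/8 (half-aunt/uncle↔niece/nephew: one path of length 3: r = (1/2)^3 = 1/8).
Summing one r·B term per recipient: 3·0.25·0.394 + 4·0.25·0.413 + 2·0.0625·0.173 + 2·0.125·0.0994 = 0.754975.

0.754975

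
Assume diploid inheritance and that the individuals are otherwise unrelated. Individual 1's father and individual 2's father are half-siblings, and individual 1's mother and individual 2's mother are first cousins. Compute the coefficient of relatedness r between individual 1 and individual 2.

0.09375

With two independent routes of shared ancestry, r is the sum of the two contributions.
Individual 1 and individual 2 are related in two ways: half first cousins through their fathers (r = 1/16) and second cousins through their mothers (r = 1/32).
r = 1/16 + 1/32 = 3/32 = 0.09375.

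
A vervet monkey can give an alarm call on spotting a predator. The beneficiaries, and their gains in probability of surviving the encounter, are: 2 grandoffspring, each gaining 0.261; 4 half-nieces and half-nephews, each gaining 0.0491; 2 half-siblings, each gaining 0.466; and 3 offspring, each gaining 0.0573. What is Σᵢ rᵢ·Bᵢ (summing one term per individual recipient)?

r to a grandoffspring = 0.25 (two parent–offspring links: r = (1/2)^2 = 1/4).
r to a half-niece or half-nephew = 1/8 (half-aunt/uncle↔niece/nephew: one path of length 3: r = (1/2)^3 = 1/8).
r to a half-sibling = 0.25 (half-sibs share one parent — one path of length 2: r = (1/2)^2 = 1/4).
r to an offspring = 1/2 (one parent–offspring link: r = (1/2)^1 = 1/2).
Summing one r·B term per recipient: 2·0.25·0.261 + 4·0.125·0.0491 + 2·0.25·0.466 + 3·0.5·0.0573 = 0.474.

0.474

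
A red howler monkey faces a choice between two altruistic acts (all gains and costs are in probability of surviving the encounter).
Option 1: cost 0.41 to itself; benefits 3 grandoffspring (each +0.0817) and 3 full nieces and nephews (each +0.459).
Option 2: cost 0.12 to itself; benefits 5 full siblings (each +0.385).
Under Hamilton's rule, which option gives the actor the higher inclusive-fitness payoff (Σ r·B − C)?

Option 2

Option 1: r to a grandoffspring = 0.25.
Option 1: r to a full niece or nephew = 0.25.
Option 1: Σ r·B − C = (3·0.25·0.0817 + 3·0.25·0.459) − 0.41 = -0.004475.
Option 2: r to a full sibling = 0.5.
Option 2: Σ r·B − C = (5·0.5·0.385) − 0.12 = 0.8425.
Option 2 has the higher net inclusive-fitness payoff.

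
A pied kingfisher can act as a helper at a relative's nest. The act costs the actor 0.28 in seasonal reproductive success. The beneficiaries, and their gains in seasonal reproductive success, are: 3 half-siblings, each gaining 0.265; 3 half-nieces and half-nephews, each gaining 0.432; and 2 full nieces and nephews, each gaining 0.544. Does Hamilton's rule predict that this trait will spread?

Hamilton's rule: the trait is favored when the sum of r·B over every recipient exceeds the actor's cost C.
r to a half-sibling = 0.25 (half-sibs share one parent — one path of length 2: r = (1/2)^2 = 1/4).
r to a half-niece or half-nephew = 1/8 (half-aunt/uncle↔niece/nephew: one path of length 3: r = (1/2)^3 = 1/8).
r to a full niece or nephew = 0.25 (full aunt/uncle↔niece/nephew: two paths of length 3 through the shared grandparent pair: r = 2·(1/2)^3 = 1/4).
Summing one r·B term per recipient: 3·0.25·0.265 + 3·0.125·0.432 + 2·0.25·0.544 = 0.63275.
0.63275 > 0.28: the indirect benefit exceeds the cost.

Yes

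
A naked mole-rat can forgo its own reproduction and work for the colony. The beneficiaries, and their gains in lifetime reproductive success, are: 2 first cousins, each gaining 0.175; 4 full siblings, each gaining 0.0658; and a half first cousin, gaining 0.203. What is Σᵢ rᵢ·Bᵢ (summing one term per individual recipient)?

r to a first cousin = 1/8 (first cousins share one grandparent pair — two paths of length 4: r = 2·(1/2)^4 = 1/8).
r to a full sibling = 0.5 (full sibs share both parents — two paths of length 2: r = 2·(1/2)^2 = 1/2).
r to a half first cousin = 1/16 (half first cousins share one grandparent — one path of length 4: r = (1/2)^4 = 1/16).
Summing one r·B term per recipient: 2·0.125·0.175 + 4·0.5·0.0658 + 1·0.0625·0.203 = 0.1880375.

0.1880375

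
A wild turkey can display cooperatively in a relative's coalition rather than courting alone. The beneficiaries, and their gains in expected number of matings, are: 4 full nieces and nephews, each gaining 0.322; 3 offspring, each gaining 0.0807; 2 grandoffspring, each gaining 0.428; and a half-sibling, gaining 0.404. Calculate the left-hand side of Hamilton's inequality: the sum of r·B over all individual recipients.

0.75805

r to a full niece or nephew = 1/4 (full aunt/uncle↔niece/nephew: two paths of length 3 through the shared grandparent pair: r = 2·(1/2)^3 = 1/4).
r to an offspring = 1/2 (one parent–offspring link: r = (1/2)^1 = 1/2).
r to a grandoffspring = 0.25 (two parent–offspring links: r = (1/2)^2 = 1/4).
r to a half-sibling = 0.25 (half-sibs share one parent — one path of length 2: r = (1/2)^2 = 1/4).
Summing one r·B term per recipient: 4·0.25·0.322 + 3·0.5·0.0807 + 2·0.25·0.428 + 1·0.25·0.404 = 0.75805.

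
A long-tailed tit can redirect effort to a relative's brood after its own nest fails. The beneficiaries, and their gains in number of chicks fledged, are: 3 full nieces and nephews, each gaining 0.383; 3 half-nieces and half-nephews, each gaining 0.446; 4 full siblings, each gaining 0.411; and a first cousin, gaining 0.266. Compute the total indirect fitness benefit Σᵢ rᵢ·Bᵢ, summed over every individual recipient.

r to a full niece or nephew = 0.25 (full aunt/uncle↔niece/nephew: two paths of length 3 through the shared grandparent pair: r = 2·(1/2)^3 = 1/4).
r to a half-niece or half-nephew = 1/8 (half-aunt/uncle↔niece/nephew: one path of length 3: r = (1/2)^3 = 1/8).
r to a full sibling = 1/2 (full sibs share both parents — two paths of length 2: r = 2·(1/2)^2 = 1/2).
r to a first cousin = 1/8 (first cousins share one grandparent pair — two paths of length 4: r = 2·(1/2)^4 = 1/8).
Summing one r·B term per recipient: 3·0.25·0.383 + 3·0.125·0.446 + 4·0.5·0.411 + 1·0.125·0.266 = 1.30975.

1.30975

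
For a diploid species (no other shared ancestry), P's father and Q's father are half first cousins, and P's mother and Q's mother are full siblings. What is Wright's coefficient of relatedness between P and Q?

0.140625

With two independent routes of shared ancestry, r is the sum of the two contributions.
P and Q are related in two ways: half second cousins through their fathers (r = 1/64) and first cousins through their mothers (r = 1/8).
r = 1/64 + 1/8 = 9/64 = 0.140625.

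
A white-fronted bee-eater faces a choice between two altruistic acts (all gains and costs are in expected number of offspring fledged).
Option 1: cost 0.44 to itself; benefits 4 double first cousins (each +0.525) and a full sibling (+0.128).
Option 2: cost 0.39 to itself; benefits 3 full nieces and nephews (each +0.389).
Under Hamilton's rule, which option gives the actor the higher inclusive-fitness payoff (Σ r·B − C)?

Option 1

Option 1: r to a double first cousin = 0.25.
Option 1: r to a full sibling = 0.5.
Option 1: Σ r·B − C = (4·0.25·0.525 + 1·0.5·0.128) − 0.44 = 0.149.
Option 2: r to a full niece or nephew = 0.25.
Option 2: Σ r·B − C = (3·0.25·0.389) − 0.39 = -0.09825.
Option 1 has the higher net inclusive-fitness payoff.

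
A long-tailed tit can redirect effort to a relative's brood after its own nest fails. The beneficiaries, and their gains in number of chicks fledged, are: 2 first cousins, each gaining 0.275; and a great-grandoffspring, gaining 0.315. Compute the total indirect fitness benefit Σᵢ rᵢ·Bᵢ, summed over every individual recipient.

0.108125

r to a first cousin = 1/8 (first cousins share one grandparent pair — two paths of length 4: r = 2·(1/2)^4 = 1/8).
r to a great-grandoffspring = 1/8 (three parent–offspring links: r = (1/2)^3 = 1/8).
Summing one r·B term per recipient: 2·0.125·0.275 + 1·0.125·0.315 = 0.108125.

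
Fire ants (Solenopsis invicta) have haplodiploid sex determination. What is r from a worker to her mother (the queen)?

0.5

One meiotic link between diploid queen and diploid daughter: r = 1/2.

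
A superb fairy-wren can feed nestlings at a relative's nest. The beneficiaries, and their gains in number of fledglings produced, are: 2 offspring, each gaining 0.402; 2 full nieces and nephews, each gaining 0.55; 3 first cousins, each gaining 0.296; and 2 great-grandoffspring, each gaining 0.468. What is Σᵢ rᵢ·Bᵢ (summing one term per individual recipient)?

r to an offspring = 0.5 (one parent–offspring link: r = (1/2)^1 = 1/2).
r to a full niece or nephew = 0.25 (full aunt/uncle↔niece/nephew: two paths of length 3 through the shared grandparent pair: r = 2·(1/2)^3 = 1/4).
r to a first cousin = 0.125 (first cousins share one grandparent pair — two paths of length 4: r = 2·(1/2)^4 = 1/8).
r to a great-grandoffspring = 0.125 (three parent–offspring links: r = (1/2)^3 = 1/8).
Summing one r·B term per recipient: 2·0.5·0.402 + 2·0.25·0.55 + 3·0.125·0.296 + 2·0.125·0.468 = 0.905.

0.905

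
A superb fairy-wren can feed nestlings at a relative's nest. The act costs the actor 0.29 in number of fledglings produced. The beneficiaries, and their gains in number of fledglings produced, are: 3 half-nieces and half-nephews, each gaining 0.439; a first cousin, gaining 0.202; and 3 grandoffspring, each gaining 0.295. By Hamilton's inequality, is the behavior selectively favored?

Hamilton's rule: the trait is favored when the sum of r·B over every recipient exceeds the actor's cost C.
r to a half-niece or half-nephew = 0.125 (half-aunt/uncle↔niece/nephew: one path of length 3: r = (1/2)^3 = 1/8).
r to a first cousin = 1/8 (first cousins share one grandparent pair — two paths of length 4: r = 2·(1/2)^4 = 1/8).
r to a grandoffspring = 1/4 (two parent–offspring links: r = (1/2)^2 = 1/4).
Summing one r·B term per recipient: 3·0.125·0.439 + 1·0.125·0.202 + 3·0.25·0.295 = 0.411125.
0.411125 > 0.29: the indirect benefit exceeds the cost.

Yes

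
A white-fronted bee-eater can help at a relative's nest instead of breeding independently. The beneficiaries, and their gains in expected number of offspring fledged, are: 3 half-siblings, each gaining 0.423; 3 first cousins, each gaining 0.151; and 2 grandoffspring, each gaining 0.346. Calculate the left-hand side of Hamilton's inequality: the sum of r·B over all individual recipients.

r to a half-sibling = 0.25 (half-sibs share one parent — one path of length 2: r = (1/2)^2 = 1/4).
r to a first cousin = 1/8 (first cousins share one grandparent pair — two paths of length 4: r = 2·(1/2)^4 = 1/8).
r to a grandoffspring = 0.25 (two parent–offspring links: r = (1/2)^2 = 1/4).
Summing one r·B term per recipient: 3·0.25·0.423 + 3·0.125·0.151 + 2·0.25·0.346 = 0.546875.

0.546875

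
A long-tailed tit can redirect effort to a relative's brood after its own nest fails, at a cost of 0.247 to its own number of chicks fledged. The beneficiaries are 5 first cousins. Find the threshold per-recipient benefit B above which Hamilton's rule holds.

r to a first cousin = 0.125 (first cousins share one grandparent pair — two paths of length 4: r = 2·(1/2)^4 = 1/8).
Hamilton's rule with n recipients of equal r: n·r·B > C, so B > C/(n·r) = 0.247/(5·0.125) = 0.3952.

0.3952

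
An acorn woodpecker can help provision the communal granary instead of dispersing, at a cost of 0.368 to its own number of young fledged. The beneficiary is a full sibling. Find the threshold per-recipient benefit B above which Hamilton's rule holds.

0.736

r to a full sibling = 0.5 (full sibs share both parents — two paths of length 2: r = 2·(1/2)^2 = 1/2).
Hamilton's rule with n recipients of equal r: n·r·B > C, so B > C/(n·r) = 0.368/(1·0.5) = 0.736.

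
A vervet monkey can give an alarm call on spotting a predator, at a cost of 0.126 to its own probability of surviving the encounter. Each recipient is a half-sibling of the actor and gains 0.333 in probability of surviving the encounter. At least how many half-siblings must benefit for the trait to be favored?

r to a half-sibling = 1/4 (half-sibs share one parent — one path of length 2: r = (1/2)^2 = 1/4).
Hamilton's rule: n·r·B > C  ⇒  n > C/(r·B) = 0.126/(0.25·0.333) = 1.514.
The smallest integer exceeding 1.514 is 2.

2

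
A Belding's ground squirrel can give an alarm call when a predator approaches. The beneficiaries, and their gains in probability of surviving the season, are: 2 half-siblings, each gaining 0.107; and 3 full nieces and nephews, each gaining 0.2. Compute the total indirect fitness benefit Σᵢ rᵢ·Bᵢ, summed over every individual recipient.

0.2035

r to a half-sibling = 1/4 (half-sibs share one parent — one path of length 2: r = (1/2)^2 = 1/4).
r to a full niece or nephew = 1/4 (full aunt/uncle↔niece/nephew: two paths of length 3 through the shared grandparent pair: r = 2·(1/2)^3 = 1/4).
Summing one r·B term per recipient: 2·0.25·0.107 + 3·0.25·0.2 = 0.2035.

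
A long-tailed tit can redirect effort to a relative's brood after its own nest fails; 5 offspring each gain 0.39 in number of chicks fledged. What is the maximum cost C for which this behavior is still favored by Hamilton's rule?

r to an offspring = 1/2 (one parent–offspring link: r = (1/2)^1 = 1/2).
Hamilton's rule: n·r·B > C, so the trait is favored while C < n·r·B = 5·0.5·0.39 = 0.975.

0.975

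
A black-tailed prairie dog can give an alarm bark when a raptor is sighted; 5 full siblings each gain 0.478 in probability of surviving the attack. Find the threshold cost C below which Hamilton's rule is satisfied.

1.195

r to a full sibling = 1/2 (full sibs share both parents — two paths of length 2: r = 2·(1/2)^2 = 1/2).
Hamilton's rule: n·r·B > C, so the trait is favored while C < n·r·B = 5·0.5·0.478 = 1.195.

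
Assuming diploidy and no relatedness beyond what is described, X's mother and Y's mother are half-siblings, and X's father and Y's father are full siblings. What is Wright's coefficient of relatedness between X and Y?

Relatedness sums over independent paths through distinct common ancestors.
X and Y are related in two ways: half first cousins through their mothers (r = 1/16) and first cousins through their fathers (r = 1/8).
r = 1/16 + 1/8 = 3/16 = 0.1875.

0.1875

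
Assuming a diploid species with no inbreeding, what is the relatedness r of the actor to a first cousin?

0.125

First cousins share one grandparent pair — two paths of length 4: r = 2·(1/2)^4 = 1/8.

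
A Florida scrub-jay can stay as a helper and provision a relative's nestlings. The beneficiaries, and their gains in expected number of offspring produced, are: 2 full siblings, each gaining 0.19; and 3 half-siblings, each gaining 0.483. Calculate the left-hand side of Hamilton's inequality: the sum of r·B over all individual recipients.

r to a full sibling = 1/2 (full sibs share both parents — two paths of length 2: r = 2·(1/2)^2 = 1/2).
r to a half-sibling = 0.25 (half-sibs share one parent — one path of length 2: r = (1/2)^2 = 1/4).
Summing one r·B term per recipient: 2·0.5·0.19 + 3·0.25·0.483 = 0.55225.

0.55225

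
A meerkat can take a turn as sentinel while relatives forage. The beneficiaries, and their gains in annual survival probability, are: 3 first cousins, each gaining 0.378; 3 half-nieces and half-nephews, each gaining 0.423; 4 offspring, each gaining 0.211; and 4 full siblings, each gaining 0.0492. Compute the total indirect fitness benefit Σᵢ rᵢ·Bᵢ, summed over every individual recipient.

0.820775

r to a first cousin = 1/8 (first cousins share one grandparent pair — two paths of length 4: r = 2·(1/2)^4 = 1/8).
r to a half-niece or half-nephew = 1/8 (half-aunt/uncle↔niece/nephew: one path of length 3: r = (1/2)^3 = 1/8).
r to an offspring = 0.5 (one parent–offspring link: r = (1/2)^1 = 1/2).
r to a full sibling = 0.5 (full sibs share both parents — two paths of length 2: r = 2·(1/2)^2 = 1/2).
Summing one r·B term per recipient: 3·0.125·0.378 + 3·0.125·0.423 + 4·0.5·0.211 + 4·0.5·0.0492 = 0.820775.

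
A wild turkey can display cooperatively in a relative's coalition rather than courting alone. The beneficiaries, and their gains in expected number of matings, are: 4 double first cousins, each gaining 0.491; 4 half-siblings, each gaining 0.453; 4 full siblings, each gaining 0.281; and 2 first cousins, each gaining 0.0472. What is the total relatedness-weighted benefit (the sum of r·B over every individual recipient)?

1.5178

r to a double first cousin = 1/4 (double first cousins share both grandparent pairs — four paths of length 4: r = 4·(1/2)^4 = 1/4).
r to a half-sibling = 0.25 (half-sibs share one parent — one path of length 2: r = (1/2)^2 = 1/4).
r to a full sibling = 0.5 (full sibs share both parents — two paths of length 2: r = 2·(1/2)^2 = 1/2).
r to a first cousin = 1/8 (first cousins share one grandparent pair — two paths of length 4: r = 2·(1/2)^4 = 1/8).
Summing one r·B term per recipient: 4·0.25·0.491 + 4·0.25·0.453 + 4·0.5·0.281 + 2·0.125·0.0472 = 1.5178.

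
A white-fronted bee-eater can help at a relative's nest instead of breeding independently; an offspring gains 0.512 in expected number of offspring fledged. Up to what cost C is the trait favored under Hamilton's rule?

0.256

r to an offspring = 1/2 (one parent–offspring link: r = (1/2)^1 = 1/2).
Hamilton's rule: n·r·B > C, so the trait is favored while C < n·r·B = 1·0.5·0.512 = 0.256.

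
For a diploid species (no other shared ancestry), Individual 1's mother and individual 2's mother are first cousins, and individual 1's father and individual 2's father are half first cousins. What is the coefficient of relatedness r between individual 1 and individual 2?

0.046875

Wright's path rule: contributions from independent ancestry routes add.
Individual 1 and individual 2 are related in two ways: second cousins through their mothers (r = 1/32) and half second cousins through their fathers (r = 1/64).
r = 1/32 + 1/64 = 0.046875.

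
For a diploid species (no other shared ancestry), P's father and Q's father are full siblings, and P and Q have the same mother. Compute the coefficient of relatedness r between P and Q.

0.375

Relatedness sums over independent paths through distinct common ancestors.
P and Q are related in two ways: first cousins through their fathers (r = 1/8) and half-sibs through their shared mother (r = 1/4).
r = 1/8 + 1/4 = 3/8 = 0.375.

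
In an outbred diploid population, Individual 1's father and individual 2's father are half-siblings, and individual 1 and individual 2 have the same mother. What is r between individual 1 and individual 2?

Independent pedigree routes through distinct common ancestors add.
Individual 1 and individual 2 are related in two ways: half first cousins through their fathers (r = 1/16) and half-sibs through their shared mother (r = 1/4).
r = 1/16 + 1/4 = 0.3125.

0.3125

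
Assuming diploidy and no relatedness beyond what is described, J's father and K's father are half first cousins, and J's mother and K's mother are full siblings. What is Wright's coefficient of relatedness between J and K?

With two independent routes of shared ancestry, r is the sum of the two contributions.
J and K are related in two ways: half second cousins through their fathers (r = 1/64) and first cousins through their mothers (r = 1/8).
r = 1/64 + 1/8 = 9/64 = 0.140625.

0.140625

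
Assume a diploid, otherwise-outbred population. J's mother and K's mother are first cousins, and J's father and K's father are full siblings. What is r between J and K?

0.15625

Relatedness sums over independent paths through distinct common ancestors.
J and K are related in two ways: second cousins through their mothers (r = 1/32) and first cousins through their fathers (r = 1/8).
r = 1/32 + 1/8 = 0.15625.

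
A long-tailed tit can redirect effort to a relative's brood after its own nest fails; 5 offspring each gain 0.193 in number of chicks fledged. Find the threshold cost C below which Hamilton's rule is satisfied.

0.4825

r to an offspring = 1/2 (one parent–offspring link: r = (1/2)^1 = 1/2).
Hamilton's rule: n·r·B > C, so the trait is favored while C < n·r·B = 5·0.5·0.193 = 0.4825.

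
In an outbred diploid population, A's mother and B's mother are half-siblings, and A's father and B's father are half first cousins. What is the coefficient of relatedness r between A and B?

0.078125

Independent pedigree routes through distinct common ancestors add.
A and B are related in two ways: half first cousins through their mothers (r = 1/16) and half second cousins through their fathers (r = 1/64).
r = 1/16 + 1/64 = 5/64 = 0.078125.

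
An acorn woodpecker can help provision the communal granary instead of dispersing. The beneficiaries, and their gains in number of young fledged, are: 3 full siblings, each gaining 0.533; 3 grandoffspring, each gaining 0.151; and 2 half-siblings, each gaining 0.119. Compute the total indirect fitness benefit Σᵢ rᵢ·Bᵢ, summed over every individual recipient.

0.97225

r to a full sibling = 0.5 (full sibs share both parents — two paths of length 2: r = 2·(1/2)^2 = 1/2).
r to a grandoffspring = 0.25 (two parent–offspring links: r = (1/2)^2 = 1/4).
r to a half-sibling = 0.25 (half-sibs share one parent — one path of length 2: r = (1/2)^2 = 1/4).
Summing one r·B term per recipient: 3·0.5·0.533 + 3·0.25·0.151 + 2·0.25·0.119 = 0.97225.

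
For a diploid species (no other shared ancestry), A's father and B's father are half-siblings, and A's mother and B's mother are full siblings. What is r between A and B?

0.1875

Independent pedigree routes through distinct common ancestors add.
A and B are related in two ways: half first cousins through their fathers (r = 1/16) and first cousins through their mothers (r = 1/8).
r = 1/16 + 1/8 = 3/16 = 0.1875.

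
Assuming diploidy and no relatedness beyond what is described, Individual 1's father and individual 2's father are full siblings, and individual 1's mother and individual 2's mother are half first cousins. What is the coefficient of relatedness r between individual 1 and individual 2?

0.140625

Relatedness sums over independent paths through distinct common ancestors.
Individual 1 and individual 2 are related in two ways: first cousins through their fathers (r = 1/8) and half second cousins through their mothers (r = 1/64).
r = 1/8 + 1/64 = 0.140625.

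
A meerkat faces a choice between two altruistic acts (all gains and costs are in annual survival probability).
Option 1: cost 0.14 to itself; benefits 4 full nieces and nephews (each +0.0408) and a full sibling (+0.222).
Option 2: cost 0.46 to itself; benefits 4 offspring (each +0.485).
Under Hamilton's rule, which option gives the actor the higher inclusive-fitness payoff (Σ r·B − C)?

Option 1: r to a full niece or nephew = 0.25.
Option 1: r to a full sibling = 0.5.
Option 1: Σ r·B − C = (4·0.25·0.0408 + 1·0.5·0.222) − 0.14 = 0.0118.
Option 2: r to an offspring = 0.5.
Option 2: Σ r·B − C = (4·0.5·0.485) − 0.46 = 0.51.
Option 2 has the higher net inclusive-fitness payoff.

Option 2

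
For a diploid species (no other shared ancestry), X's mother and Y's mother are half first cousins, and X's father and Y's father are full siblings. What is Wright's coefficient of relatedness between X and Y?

0.140625

Relatedness sums over independent paths through distinct common ancestors.
X and Y are related in two ways: half second cousins through their mothers (r = 1/64) and first cousins through their fathers (r = 1/8).
r = 1/64 + 1/8 = 0.140625.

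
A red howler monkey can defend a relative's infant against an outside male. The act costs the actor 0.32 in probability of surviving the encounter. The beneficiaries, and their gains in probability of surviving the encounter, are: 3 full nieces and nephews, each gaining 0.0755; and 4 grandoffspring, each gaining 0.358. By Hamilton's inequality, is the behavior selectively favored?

Hamilton's rule: the trait is favored when the sum of r·B over every recipient exceeds the actor's cost C.
r to a full niece or nephew = 0.25 (full aunt/uncle↔niece/nephew: two paths of length 3 through the shared grandparent pair: r = 2·(1/2)^3 = 1/4).
r to a grandoffspring = 1/4 (two parent–offspring links: r = (1/2)^2 = 1/4).
Summing one r·B term per recipient: 3·0.25·0.0755 + 4·0.25·0.358 = 0.414625.
0.414625 > 0.32: the indirect benefit exceeds the cost.

Yes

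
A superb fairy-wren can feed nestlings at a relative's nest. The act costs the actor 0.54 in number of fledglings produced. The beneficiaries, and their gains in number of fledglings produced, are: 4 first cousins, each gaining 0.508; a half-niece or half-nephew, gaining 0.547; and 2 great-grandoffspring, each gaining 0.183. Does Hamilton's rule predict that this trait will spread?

No

Hamilton's rule: the trait is favored when the sum of r·B over every recipient exceeds the actor's cost C.
r to a first cousin = 0.125 (first cousins share one grandparent pair — two paths of length 4: r = 2·(1/2)^4 = 1/8).
r to a half-niece or half-nephew = 1/8 (half-aunt/uncle↔niece/nephew: one path of length 3: r = (1/2)^3 = 1/8).
r to a great-grandoffspring = 1/8 (three parent–offspring links: r = (1/2)^3 = 1/8).
Summing one r·B term per recipient: 4·0.125·0.508 + 1·0.125·0.547 + 2·0.125·0.183 = 0.368125.
0.368125 < 0.54: the indirect benefit is less than the cost.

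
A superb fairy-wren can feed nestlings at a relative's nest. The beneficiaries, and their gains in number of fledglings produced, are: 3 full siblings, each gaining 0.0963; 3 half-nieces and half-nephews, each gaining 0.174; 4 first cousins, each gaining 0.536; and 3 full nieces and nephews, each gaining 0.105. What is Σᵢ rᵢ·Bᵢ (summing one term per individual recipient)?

r to a full sibling = 0.5 (full sibs share both parents — two paths of length 2: r = 2·(1/2)^2 = 1/2).
r to a half-niece or half-nephew = 1/8 (half-aunt/uncle↔niece/nephew: one path of length 3: r = (1/2)^3 = 1/8).
r to a first cousin = 1/8 (first cousins share one grandparent pair — two paths of length 4: r = 2·(1/2)^4 = 1/8).
r to a full niece or nephew = 0.25 (full aunt/uncle↔niece/nephew: two paths of length 3 through the shared grandparent pair: r = 2·(1/2)^3 = 1/4).
Summing one r·B term per recipient: 3·0.5·0.0963 + 3·0.125·0.174 + 4·0.125·0.536 + 3·0.25·0.105 = 0.55645.

0.55645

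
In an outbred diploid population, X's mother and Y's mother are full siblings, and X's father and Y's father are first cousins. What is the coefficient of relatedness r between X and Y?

With two independent routes of shared ancestry, r is the sum of the two contributions.
X and Y are related in two ways: first cousins through their mothers (r = 1/8) and second cousins through their fathers (r = 1/32).
r = 1/8 + 1/32 = 0.15625.

0.15625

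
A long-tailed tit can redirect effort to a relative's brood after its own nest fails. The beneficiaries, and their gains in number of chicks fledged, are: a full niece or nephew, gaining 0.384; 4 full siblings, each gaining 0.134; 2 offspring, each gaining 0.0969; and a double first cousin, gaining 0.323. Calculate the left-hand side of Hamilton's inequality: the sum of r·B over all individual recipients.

r to a full niece or nephew = 1/4 (full aunt/uncle↔niece/nephew: two paths of length 3 through the shared grandparent pair: r = 2·(1/2)^3 = 1/4).
r to a full sibling = 1/2 (full sibs share both parents — two paths of length 2: r = 2·(1/2)^2 = 1/2).
r to an offspring = 1/2 (one parent–offspring link: r = (1/2)^1 = 1/2).
r to a double first cousin = 1/4 (double first cousins share both grandparent pairs — four paths of length 4: r = 4·(1/2)^4 = 1/4).
Summing one r·B term per recipient: 1·0.25·0.384 + 4·0.5·0.134 + 2·0.5·0.0969 + 1·0.25·0.323 = 0.54165.

0.54165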